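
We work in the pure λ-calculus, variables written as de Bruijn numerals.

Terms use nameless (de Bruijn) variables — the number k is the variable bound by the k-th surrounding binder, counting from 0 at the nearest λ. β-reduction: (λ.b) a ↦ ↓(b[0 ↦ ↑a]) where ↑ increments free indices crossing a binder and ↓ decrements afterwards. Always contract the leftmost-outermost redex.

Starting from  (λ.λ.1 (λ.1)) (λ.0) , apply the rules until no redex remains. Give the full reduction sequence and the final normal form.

  start: (λ.λ.1 (λ.1)) (λ.0)
  step 1: λ.(λ.0) (λ.1)
  step 2: λ.λ.1

Answer: normal form = λ.λ.1  (in 2 steps)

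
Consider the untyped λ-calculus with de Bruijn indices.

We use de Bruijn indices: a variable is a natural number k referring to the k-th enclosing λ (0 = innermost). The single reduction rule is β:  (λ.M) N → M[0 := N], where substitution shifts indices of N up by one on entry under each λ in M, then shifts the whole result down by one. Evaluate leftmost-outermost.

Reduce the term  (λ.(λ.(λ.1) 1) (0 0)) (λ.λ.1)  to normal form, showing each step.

Answer: normal form = λ.λ.λ.1  (in 4 steps)

Derivation:
  start: (λ.(λ.(λ.1) 1) (0 0)) (λ.λ.1)
  step 1: (λ.(λ.1) (λ.λ.1)) ((λ.λ.1) (λ.λ.1))
  step 2: (λ.(λ.λ.1) (λ.λ.1)) (λ.λ.1)
  step 3: (λ.λ.1) (λ.λ.1)
  step 4: λ.λ.λ.1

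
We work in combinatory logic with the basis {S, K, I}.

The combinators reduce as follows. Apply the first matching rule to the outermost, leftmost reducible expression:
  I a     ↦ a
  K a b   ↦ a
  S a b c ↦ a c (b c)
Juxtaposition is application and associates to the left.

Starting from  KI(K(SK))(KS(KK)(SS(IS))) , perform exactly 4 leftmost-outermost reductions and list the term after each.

Answer: after 4 steps: S(SSS)

Reduction:
  start: KI(K(SK))(KS(KK)(SS(IS)))
  [1] I(KS(KK)(SS(IS)))
  [2] KS(KK)(SS(IS))
  [3] S(SS(IS))
  [4] S(SSS)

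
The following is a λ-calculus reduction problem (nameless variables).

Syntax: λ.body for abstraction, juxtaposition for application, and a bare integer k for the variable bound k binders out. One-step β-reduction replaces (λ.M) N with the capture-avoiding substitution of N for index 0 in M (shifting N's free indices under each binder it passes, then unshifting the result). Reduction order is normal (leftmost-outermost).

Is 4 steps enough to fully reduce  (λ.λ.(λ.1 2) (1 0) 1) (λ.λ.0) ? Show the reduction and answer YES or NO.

Answer: YES — reaches normal form λ.0 (λ.λ.0) (λ.λ.0) in 2 ≤ 4 steps

Reduction:
  start: (λ.λ.(λ.1 2) (1 0) 1) (λ.λ.0)
  [1] λ.(λ.1 (λ.λ.0)) ((λ.λ.0) 0) (λ.λ.0)
  [2] λ.0 (λ.λ.0) (λ.λ.0)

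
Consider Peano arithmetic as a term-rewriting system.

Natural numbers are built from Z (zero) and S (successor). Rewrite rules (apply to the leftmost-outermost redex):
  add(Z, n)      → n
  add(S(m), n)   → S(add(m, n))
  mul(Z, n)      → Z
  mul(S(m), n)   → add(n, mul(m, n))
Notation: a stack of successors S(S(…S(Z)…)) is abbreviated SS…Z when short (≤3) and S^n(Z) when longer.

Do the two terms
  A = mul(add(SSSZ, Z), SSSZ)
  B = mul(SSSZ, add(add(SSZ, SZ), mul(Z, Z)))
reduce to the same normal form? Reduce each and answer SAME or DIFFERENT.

Term A:
  start: mul(add(SSSZ, Z), SSSZ)
  →1  mul(S(add(SSZ, Z)), SSSZ)
  →2  add(SSSZ, mul(add(SSZ, Z), SSSZ))
  →3  S(add(SSZ, mul(add(SSZ, Z), SSSZ)))
  →4  S(S(add(SZ, mul(add(SSZ, Z), SSSZ))))
  →5  S(S(S(add(Z, mul(add(SSZ, Z), SSSZ)))))
  →6  S(S(S(mul(add(SSZ, Z), SSSZ))))
  →7  S(S(S(mul(S(add(SZ, Z)), SSSZ))))
  →8  S(S(S(add(SSSZ, mul(add(SZ, Z), SSSZ)))))
  →9  S(S(S(S(add(SSZ, mul(add(SZ, Z), SSSZ))))))
  →10  S(S(S(S(S(add(SZ, mul(add(SZ, Z), SSSZ)))))))
  →11  S(S(S(S(S(S(add(Z, mul(add(SZ, Z), SSSZ))))))))
  →12  S(S(S(S(S(S(mul(add(SZ, Z), SSSZ)))))))
  →13  S(S(S(S(S(S(mul(S(add(Z, Z)), SSSZ)))))))
  →14  S(S(S(S(S(S(add(SSSZ, mul(add(Z, Z), SSSZ))))))))
  →15  S(S(S(S(S(S(S(add(SSZ, mul(add(Z, Z), SSSZ)))))))))
  →16  S(S(S(S(S(S(S(S(add(SZ, mul(add(Z, Z), SSSZ))))))))))
  →17  S(S(S(S(S(S(S(S(S(add(Z, mul(add(Z, Z), SSSZ)))))))))))
  →18  S(S(S(S(S(S(S(S(S(mul(add(Z, Z), SSSZ))))))))))
  →19  S(S(S(S(S(S(S(S(S(mul(Z, SSSZ))))))))))
  →20  S^9(Z)

Term B:
  start: mul(SSSZ, add(add(SSZ, SZ), mul(Z, Z)))
  →1  add(add(add(SSZ, SZ), mul(Z, Z)), mul(SSZ, add(add(SSZ, SZ), mul(Z, Z))))
  →2  add(add(S(add(SZ, SZ)), mul(Z, Z)), mul(SSZ, add(add(SSZ, SZ), mul(Z, Z))))
  →3  add(S(add(add(SZ, SZ), mul(Z, Z))), mul(SSZ, add(add(SSZ, SZ), mul(Z, Z))))
  →4  S(add(add(add(SZ, SZ), mul(Z, Z)), mul(SSZ, add(add(SSZ, SZ), mul(Z, Z)))))
  →5  S(add(add(S(add(Z, SZ)), mul(Z, Z)), mul(SSZ, add(add(SSZ, SZ), mul(Z, Z)))))
  →6  S(add(S(add(add(Z, SZ), mul(Z, Z))), mul(SSZ, add(add(SSZ, SZ), mul(Z, Z)))))
  →7  S(S(add(add(add(Z, SZ), mul(Z, Z)), mul(SSZ, add(add(SSZ, SZ), mul(Z, Z))))))
  →8  S(S(add(add(SZ, mul(Z, Z)), mul(SSZ, add(add(SSZ, SZ), mul(Z, Z))))))
  →9  S(S(add(S(add(Z, mul(Z, Z))), mul(SSZ, add(add(SSZ, SZ), mul(Z, Z))))))
  →10  S(S(S(add(add(Z, mul(Z, Z)), mul(SSZ, add(add(SSZ, SZ), mul(Z, Z)))))))
  →11  S(S(S(add(mul(Z, Z), mul(SSZ, add(add(SSZ, SZ), mul(Z, Z)))))))
  →12  S(S(S(add(Z, mul(SSZ, add(add(SSZ, SZ), mul(Z, Z)))))))
  →13  S(S(S(mul(SSZ, add(add(SSZ, SZ), mul(Z, Z))))))
  →14  S(S(S(add(add(add(SSZ, SZ), mul(Z, Z)), mul(SZ, add(add(SSZ, SZ), mul(Z, Z)))))))
  →15  S(S(S(add(add(S(add(SZ, SZ)), mul(Z, Z)), mul(SZ, add(add(SSZ, SZ), mul(Z, Z)))))))
  →16  S(S(S(add(S(add(add(SZ, SZ), mul(Z, Z))), mul(SZ, add(add(SSZ, SZ), mul(Z, Z)))))))
  →17  S(S(S(S(add(add(add(SZ, SZ), mul(Z, Z)), mul(SZ, add(add(SSZ, SZ), mul(Z, Z))))))))
  →18  S(S(S(S(add(add(S(add(Z, SZ)), mul(Z, Z)), mul(SZ, add(add(SSZ, SZ), mul(Z, Z))))))))
  →19  S(S(S(S(add(S(add(add(Z, SZ), mul(Z, Z))), mul(SZ, add(add(SSZ, SZ), mul(Z, Z))))))))
  →20  S(S(S(S(S(add(add(add(Z, SZ), mul(Z, Z)), mul(SZ, add(add(SSZ, SZ), mul(Z, Z)))))))))
  →21  S(S(S(S(S(add(add(SZ, mul(Z, Z)), mul(SZ, add(add(SSZ, SZ), mul(Z, Z)))))))))
  →22  S(S(S(S(S(add(S(add(Z, mul(Z, Z))), mul(SZ, add(add(SSZ, SZ), mul(Z, Z)))))))))
  →23  S(S(S(S(S(S(add(add(Z, mul(Z, Z)), mul(SZ, add(add(SSZ, SZ), mul(Z, Z))))))))))
  →24  S(S(S(S(S(S(add(mul(Z, Z), mul(SZ, add(add(SSZ, SZ), mul(Z, Z))))))))))
  →25  S(S(S(S(S(S(add(Z, mul(SZ, add(add(SSZ, SZ), mul(Z, Z))))))))))
  →26  S(S(S(S(S(S(mul(SZ, add(add(SSZ, SZ), mul(Z, Z)))))))))
  →27  S(S(S(S(S(S(add(add(add(SSZ, SZ), mul(Z, Z)), mul(Z, add(add(SSZ, SZ), mul(Z, Z))))))))))
  →28  S(S(S(S(S(S(add(add(S(add(SZ, SZ)), mul(Z, Z)), mul(Z, add(add(SSZ, SZ), mul(Z, Z))))))))))
  →29  S(S(S(S(S(S(add(S(add(add(SZ, SZ), mul(Z, Z))), mul(Z, add(add(SSZ, SZ), mul(Z, Z))))))))))
  →30  S(S(S(S(S(S(S(add(add(add(SZ, SZ), mul(Z, Z)), mul(Z, add(add(SSZ, SZ), mul(Z, Z)))))))))))
  →31  S(S(S(S(S(S(S(add(add(S(add(Z, SZ)), mul(Z, Z)), mul(Z, add(add(SSZ, SZ), mul(Z, Z)))))))))))
  →32  S(S(S(S(S(S(S(add(S(add(add(Z, SZ), mul(Z, Z))), mul(Z, add(add(SSZ, SZ), mul(Z, Z)))))))))))
  →33  S(S(S(S(S(S(S(S(add(add(add(Z, SZ), mul(Z, Z)), mul(Z, add(add(SSZ, SZ), mul(Z, Z))))))))))))
  →34  S(S(S(S(S(S(S(S(add(add(SZ, mul(Z, Z)), mul(Z, add(add(SSZ, SZ), mul(Z, Z))))))))))))
  →35  S(S(S(S(S(S(S(S(add(S(add(Z, mul(Z, Z))), mul(Z, add(add(SSZ, SZ), mul(Z, Z))))))))))))
  →36  S(S(S(S(S(S(S(S(S(add(add(Z, mul(Z, Z)), mul(Z, add(add(SSZ, SZ), mul(Z, Z)))))))))))))
  →37  S(S(S(S(S(S(S(S(S(add(mul(Z, Z), mul(Z, add(add(SSZ, SZ), mul(Z, Z)))))))))))))
  →38  S(S(S(S(S(S(S(S(S(add(Z, mul(Z, add(add(SSZ, SZ), mul(Z, Z)))))))))))))
  →39  S(S(S(S(S(S(S(S(S(mul(Z, add(add(SSZ, SZ), mul(Z, Z))))))))))))
  →40  S^9(Z)

Answer: SAME — A ⇓ S^9(Z), B ⇓ S^9(Z)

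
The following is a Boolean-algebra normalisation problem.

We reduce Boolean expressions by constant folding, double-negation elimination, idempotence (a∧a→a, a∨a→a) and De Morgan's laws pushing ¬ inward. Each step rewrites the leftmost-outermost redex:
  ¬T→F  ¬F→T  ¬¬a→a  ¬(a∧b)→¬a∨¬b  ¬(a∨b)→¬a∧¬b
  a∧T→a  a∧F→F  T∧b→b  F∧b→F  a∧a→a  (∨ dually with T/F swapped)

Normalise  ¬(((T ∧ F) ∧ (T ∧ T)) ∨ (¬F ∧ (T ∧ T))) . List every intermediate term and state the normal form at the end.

  start: ¬(((T ∧ F) ∧ (T ∧ T)) ∨ (¬F ∧ (T ∧ T)))
  →1  ¬((T ∧ F) ∧ (T ∧ T)) ∧ ¬(¬F ∧ (T ∧ T))
  →2  (¬(T ∧ F) ∨ ¬(T ∧ T)) ∧ ¬(¬F ∧ (T ∧ T))
  →3  ((¬T ∨ ¬F) ∨ ¬(T ∧ T)) ∧ ¬(¬F ∧ (T ∧ T))
  →4  ((F ∨ ¬F) ∨ ¬(T ∧ T)) ∧ ¬(¬F ∧ (T ∧ T))
  →5  (¬F ∨ ¬(T ∧ T)) ∧ ¬(¬F ∧ (T ∧ T))
  →6  (T ∨ ¬(T ∧ T)) ∧ ¬(¬F ∧ (T ∧ T))
  →7  T ∧ ¬(¬F ∧ (T ∧ T))
  →8  ¬(¬F ∧ (T ∧ T))
  →9  ¬¬F ∨ ¬(T ∧ T)
  →10  F ∨ ¬(T ∧ T)
  →11  ¬(T ∧ T)
  →12  ¬T ∨ ¬T
  →13  ¬T
  →14  F

Answer: normal form = F  (in 14 steps)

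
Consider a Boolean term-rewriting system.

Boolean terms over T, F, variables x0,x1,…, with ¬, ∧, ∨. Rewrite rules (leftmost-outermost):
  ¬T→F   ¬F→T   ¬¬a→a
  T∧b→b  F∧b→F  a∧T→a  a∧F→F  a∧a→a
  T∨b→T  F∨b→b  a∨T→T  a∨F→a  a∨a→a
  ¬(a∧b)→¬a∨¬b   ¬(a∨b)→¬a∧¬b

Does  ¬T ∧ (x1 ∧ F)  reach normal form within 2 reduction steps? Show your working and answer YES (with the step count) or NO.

  start: ¬T ∧ (x1 ∧ F)
  step 1: F ∧ (x1 ∧ F)
  step 2: F

Answer: YES — reaches normal form F in 2 ≤ 2 steps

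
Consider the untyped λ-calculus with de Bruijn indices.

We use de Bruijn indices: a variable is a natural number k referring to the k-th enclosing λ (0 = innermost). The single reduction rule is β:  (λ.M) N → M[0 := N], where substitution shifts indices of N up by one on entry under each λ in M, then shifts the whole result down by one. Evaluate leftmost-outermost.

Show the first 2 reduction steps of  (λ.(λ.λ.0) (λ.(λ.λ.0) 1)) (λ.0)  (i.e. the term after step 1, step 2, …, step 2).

  start: (λ.(λ.λ.0) (λ.(λ.λ.0) 1)) (λ.0)
  [1] (λ.λ.0) (λ.(λ.λ.0) (λ.0))
  [2] λ.0

Answer: after 2 steps: λ.0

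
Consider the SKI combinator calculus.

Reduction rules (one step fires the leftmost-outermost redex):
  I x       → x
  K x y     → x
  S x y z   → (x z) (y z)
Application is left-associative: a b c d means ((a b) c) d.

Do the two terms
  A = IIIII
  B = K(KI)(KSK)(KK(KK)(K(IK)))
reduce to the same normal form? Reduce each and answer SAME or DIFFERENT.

Term A:
  start: IIIII
  step 1: IIII
  step 2: III
  step 3: II
  step 4: I

Term B:
  start: K(KI)(KSK)(KK(KK)(K(IK)))
  step 1: KI(KK(KK)(K(IK)))
  step 2: I

Answer: SAME — A ⇓ I, B ⇓ I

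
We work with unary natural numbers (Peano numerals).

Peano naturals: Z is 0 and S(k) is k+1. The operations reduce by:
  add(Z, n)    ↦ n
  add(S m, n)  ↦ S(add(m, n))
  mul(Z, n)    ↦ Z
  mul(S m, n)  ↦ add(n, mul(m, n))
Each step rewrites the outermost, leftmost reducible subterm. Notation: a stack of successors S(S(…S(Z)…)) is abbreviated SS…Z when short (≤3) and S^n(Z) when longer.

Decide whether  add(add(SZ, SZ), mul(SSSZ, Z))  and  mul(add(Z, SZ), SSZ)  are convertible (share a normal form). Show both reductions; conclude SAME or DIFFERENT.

Answer: SAME — A ⇓ SSZ, B ⇓ SSZ

Working:
Term A:
  start: add(add(SZ, SZ), mul(SSSZ, Z))
  →1  add(S(add(Z, SZ)), mul(SSSZ, Z))
  →2  S(add(add(Z, SZ), mul(SSSZ, Z)))
  →3  S(add(SZ, mul(SSSZ, Z)))
  →4  S(S(add(Z, mul(SSSZ, Z))))
  →5  S(S(mul(SSSZ, Z)))
  →6  S(S(add(Z, mul(SSZ, Z))))
  →7  S(S(mul(SSZ, Z)))
  →8  S(S(add(Z, mul(SZ, Z))))
  →9  S(S(mul(SZ, Z)))
  →10  S(S(add(Z, mul(Z, Z))))
  →11  S(S(mul(Z, Z)))
  →12  SSZ

Term B:
  start: mul(add(Z, SZ), SSZ)
  →1  mul(SZ, SSZ)
  →2  add(SSZ, mul(Z, SSZ))
  →3  S(add(SZ, mul(Z, SSZ)))
  →4  S(S(add(Z, mul(Z, SSZ))))
  →5  S(S(mul(Z, SSZ)))
  →6  SSZ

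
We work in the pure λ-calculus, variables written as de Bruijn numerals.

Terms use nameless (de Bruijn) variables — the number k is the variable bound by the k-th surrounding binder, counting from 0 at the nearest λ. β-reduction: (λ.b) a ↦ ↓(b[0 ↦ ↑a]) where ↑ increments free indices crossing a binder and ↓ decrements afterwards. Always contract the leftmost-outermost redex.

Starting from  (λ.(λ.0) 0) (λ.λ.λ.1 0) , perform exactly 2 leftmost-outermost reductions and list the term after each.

  start: (λ.(λ.0) 0) (λ.λ.λ.1 0)
  [1] (λ.0) (λ.λ.λ.1 0)
  [2] λ.λ.λ.1 0

Answer: after 2 steps: λ.λ.λ.1 0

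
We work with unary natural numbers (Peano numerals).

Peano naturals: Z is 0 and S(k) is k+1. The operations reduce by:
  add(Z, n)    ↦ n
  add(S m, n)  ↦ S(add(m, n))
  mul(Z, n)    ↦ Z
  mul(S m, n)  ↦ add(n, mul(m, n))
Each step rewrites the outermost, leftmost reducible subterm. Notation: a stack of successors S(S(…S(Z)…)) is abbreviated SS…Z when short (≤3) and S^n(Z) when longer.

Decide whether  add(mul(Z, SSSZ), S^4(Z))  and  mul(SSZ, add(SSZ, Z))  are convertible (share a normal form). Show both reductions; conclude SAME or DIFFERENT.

Answer: SAME — A ⇓ S^4(Z), B ⇓ S^4(Z)

Working:
Term A:
  start: add(mul(Z, SSSZ), S^4(Z))
  →1  add(Z, S^4(Z))
  →2  S^4(Z)

Term B:
  start: mul(SSZ, add(SSZ, Z))
  →1  add(add(SSZ, Z), mul(SZ, add(SSZ, Z)))
  →2  add(S(add(SZ, Z)), mul(SZ, add(SSZ, Z)))
  →3  S(add(add(SZ, Z), mul(SZ, add(SSZ, Z))))
  →4  S(add(S(add(Z, Z)), mul(SZ, add(SSZ, Z))))
  →5  S(S(add(add(Z, Z), mul(SZ, add(SSZ, Z)))))
  →6  S(S(add(Z, mul(SZ, add(SSZ, Z)))))
  →7  S(S(mul(SZ, add(SSZ, Z))))
  →8  S(S(add(add(SSZ, Z), mul(Z, add(SSZ, Z)))))
  →9  S(S(add(S(add(SZ, Z)), mul(Z, add(SSZ, Z)))))
  →10  S(S(S(add(add(SZ, Z), mul(Z, add(SSZ, Z))))))
  →11  S(S(S(add(S(add(Z, Z)), mul(Z, add(SSZ, Z))))))
  →12  S(S(S(S(add(add(Z, Z), mul(Z, add(SSZ, Z)))))))
  →13  S(S(S(S(add(Z, mul(Z, add(SSZ, Z)))))))
  →14  S(S(S(S(mul(Z, add(SSZ, Z))))))
  →15  S^4(Z)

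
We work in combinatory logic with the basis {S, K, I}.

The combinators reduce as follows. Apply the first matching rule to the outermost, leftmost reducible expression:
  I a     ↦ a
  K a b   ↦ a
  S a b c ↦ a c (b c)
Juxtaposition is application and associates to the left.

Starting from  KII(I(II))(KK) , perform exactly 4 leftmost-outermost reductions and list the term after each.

  start: KII(I(II))(KK)
  step 1: I(I(II))(KK)
  step 2: I(II)(KK)
  step 3: II(KK)
  step 4: I(KK)

Answer: after 4 steps: I(KK)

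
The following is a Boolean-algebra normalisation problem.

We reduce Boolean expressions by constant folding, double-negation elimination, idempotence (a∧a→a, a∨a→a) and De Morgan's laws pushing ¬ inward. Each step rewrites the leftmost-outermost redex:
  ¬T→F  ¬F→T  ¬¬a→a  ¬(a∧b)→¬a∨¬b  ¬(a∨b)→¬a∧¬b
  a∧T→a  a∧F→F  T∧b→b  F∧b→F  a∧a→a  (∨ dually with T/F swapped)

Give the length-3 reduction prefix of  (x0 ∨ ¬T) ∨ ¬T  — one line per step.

Answer: after 3 steps: x0 ∨ F

Working:
  start: (x0 ∨ ¬T) ∨ ¬T
  →1  (x0 ∨ F) ∨ ¬T
  →2  x0 ∨ ¬T
  →3  x0 ∨ F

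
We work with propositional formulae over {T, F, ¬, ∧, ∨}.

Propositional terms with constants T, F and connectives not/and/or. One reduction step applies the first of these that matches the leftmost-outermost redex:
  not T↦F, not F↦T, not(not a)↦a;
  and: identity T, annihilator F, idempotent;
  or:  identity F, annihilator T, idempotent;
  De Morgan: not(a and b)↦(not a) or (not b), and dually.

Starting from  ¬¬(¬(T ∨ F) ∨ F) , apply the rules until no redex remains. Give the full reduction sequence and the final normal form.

Answer: normal form = F  (in 5 steps)

Working:
  start: ¬¬(¬(T ∨ F) ∨ F)
  [1] ¬(T ∨ F) ∨ F
  [2] ¬(T ∨ F)
  [3] ¬T ∧ ¬F
  [4] F ∧ ¬F
  [5] F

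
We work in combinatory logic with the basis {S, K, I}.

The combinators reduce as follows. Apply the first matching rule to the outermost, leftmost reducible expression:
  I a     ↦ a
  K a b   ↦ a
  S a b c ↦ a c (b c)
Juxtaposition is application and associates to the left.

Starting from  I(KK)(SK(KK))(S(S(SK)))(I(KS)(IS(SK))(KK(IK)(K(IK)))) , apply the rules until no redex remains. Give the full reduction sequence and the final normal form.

  start: I(KK)(SK(KK))(S(S(SK)))(I(KS)(IS(SK))(KK(IK)(K(IK))))
  [1] KK(SK(KK))(S(S(SK)))(I(KS)(IS(SK))(KK(IK)(K(IK))))
  [2] K(S(S(SK)))(I(KS)(IS(SK))(KK(IK)(K(IK))))
  [3] S(S(SK))

Answer: normal form = S(S(SK))  (in 3 steps)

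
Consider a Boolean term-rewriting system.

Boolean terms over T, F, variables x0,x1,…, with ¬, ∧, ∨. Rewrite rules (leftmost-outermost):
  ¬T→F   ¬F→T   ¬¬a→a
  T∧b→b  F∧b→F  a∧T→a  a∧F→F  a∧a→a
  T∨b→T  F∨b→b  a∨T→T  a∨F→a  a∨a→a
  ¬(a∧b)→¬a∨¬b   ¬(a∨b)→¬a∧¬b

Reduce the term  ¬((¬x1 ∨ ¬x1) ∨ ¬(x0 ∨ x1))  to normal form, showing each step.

  start: ¬((¬x1 ∨ ¬x1) ∨ ¬(x0 ∨ x1))
  [1] ¬(¬x1 ∨ ¬x1) ∧ ¬¬(x0 ∨ x1)
  [2] (¬¬x1 ∧ ¬¬x1) ∧ ¬¬(x0 ∨ x1)
  [3] ¬¬x1 ∧ ¬¬(x0 ∨ x1)
  [4] x1 ∧ ¬¬(x0 ∨ x1)
  [5] x1 ∧ (x0 ∨ x1)

Answer: normal form = x1 ∧ (x0 ∨ x1)  (in 5 steps)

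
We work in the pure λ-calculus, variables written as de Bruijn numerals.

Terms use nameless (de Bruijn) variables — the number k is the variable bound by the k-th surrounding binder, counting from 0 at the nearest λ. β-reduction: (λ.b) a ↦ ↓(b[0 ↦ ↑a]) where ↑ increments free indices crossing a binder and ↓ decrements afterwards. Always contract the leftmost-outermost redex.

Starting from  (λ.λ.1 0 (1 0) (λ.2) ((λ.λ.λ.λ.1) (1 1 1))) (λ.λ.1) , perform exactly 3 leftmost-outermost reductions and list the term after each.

Answer: after 3 steps: λ.0 (λ.λ.λ.1) ((λ.λ.λ.λ.1) ((λ.λ.1) (λ.λ.1) (λ.λ.1)))

Reduction:
  start: (λ.λ.1 0 (1 0) (λ.2) ((λ.λ.λ.λ.1) (1 1 1))) (λ.λ.1)
  step 1: λ.(λ.λ.1) 0 ((λ.λ.1) 0) (λ.λ.λ.1) ((λ.λ.λ.λ.1) ((λ.λ.1) (λ.λ.1) (λ.λ.1)))
  step 2: λ.(λ.1) ((λ.λ.1) 0) (λ.λ.λ.1) ((λ.λ.λ.λ.1) ((λ.λ.1) (λ.λ.1) (λ.λ.1)))
  step 3: λ.0 (λ.λ.λ.1) ((λ.λ.λ.λ.1) ((λ.λ.1) (λ.λ.1) (λ.λ.1)))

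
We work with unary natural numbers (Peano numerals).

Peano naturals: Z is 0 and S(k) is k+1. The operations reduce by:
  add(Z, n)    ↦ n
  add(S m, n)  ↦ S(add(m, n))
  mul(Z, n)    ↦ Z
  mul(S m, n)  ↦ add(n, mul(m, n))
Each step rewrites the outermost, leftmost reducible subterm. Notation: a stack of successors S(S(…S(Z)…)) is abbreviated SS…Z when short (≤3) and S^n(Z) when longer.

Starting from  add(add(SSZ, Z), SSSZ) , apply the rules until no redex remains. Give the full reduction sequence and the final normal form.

  start: add(add(SSZ, Z), SSSZ)
  [1] add(S(add(SZ, Z)), SSSZ)
  [2] S(add(add(SZ, Z), SSSZ))
  [3] S(add(S(add(Z, Z)), SSSZ))
  [4] S(S(add(add(Z, Z), SSSZ)))
  [5] S(S(add(Z, SSSZ)))
  [6] S^5(Z)

Answer: normal form = S^5(Z)  (in 6 steps)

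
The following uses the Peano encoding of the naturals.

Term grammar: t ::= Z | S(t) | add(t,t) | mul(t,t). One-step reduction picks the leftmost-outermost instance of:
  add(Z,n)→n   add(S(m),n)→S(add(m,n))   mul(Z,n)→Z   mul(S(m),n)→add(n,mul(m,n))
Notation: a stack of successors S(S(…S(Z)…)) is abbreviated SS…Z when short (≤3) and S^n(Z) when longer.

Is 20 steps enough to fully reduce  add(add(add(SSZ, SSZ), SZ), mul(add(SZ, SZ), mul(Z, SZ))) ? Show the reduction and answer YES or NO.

Answer: NO — after 20 steps the term is S(S(S(S(S(add(mul(Z, SZ), mul(Z, mul(Z, SZ)))))))), not yet normal

Reduction:
  start: add(add(add(SSZ, SSZ), SZ), mul(add(SZ, SZ), mul(Z, SZ)))
  →1  add(add(S(add(SZ, SSZ)), SZ), mul(add(SZ, SZ), mul(Z, SZ)))
  →2  add(S(add(add(SZ, SSZ), SZ)), mul(add(SZ, SZ), mul(Z, SZ)))
  →3  S(add(add(add(SZ, SSZ), SZ), mul(add(SZ, SZ), mul(Z, SZ))))
  →4  S(add(add(S(add(Z, SSZ)), SZ), mul(add(SZ, SZ), mul(Z, SZ))))
  →5  S(add(S(add(add(Z, SSZ), SZ)), mul(add(SZ, SZ), mul(Z, SZ))))
  →6  S(S(add(add(add(Z, SSZ), SZ), mul(add(SZ, SZ), mul(Z, SZ)))))
  →7  S(S(add(add(SSZ, SZ), mul(add(SZ, SZ), mul(Z, SZ)))))
  →8  S(S(add(S(add(SZ, SZ)), mul(add(SZ, SZ), mul(Z, SZ)))))
  →9  S(S(S(add(add(SZ, SZ), mul(add(SZ, SZ), mul(Z, SZ))))))
  →10  S(S(S(add(S(add(Z, SZ)), mul(add(SZ, SZ), mul(Z, SZ))))))
  →11  S(S(S(S(add(add(Z, SZ), mul(add(SZ, SZ), mul(Z, SZ)))))))
  →12  S(S(S(S(add(SZ, mul(add(SZ, SZ), mul(Z, SZ)))))))
  →13  S(S(S(S(S(add(Z, mul(add(SZ, SZ), mul(Z, SZ))))))))
  →14  S(S(S(S(S(mul(add(SZ, SZ), mul(Z, SZ)))))))
  →15  S(S(S(S(S(mul(S(add(Z, SZ)), mul(Z, SZ)))))))
  →16  S(S(S(S(S(add(mul(Z, SZ), mul(add(Z, SZ), mul(Z, SZ))))))))
  →17  S(S(S(S(S(add(Z, mul(add(Z, SZ), mul(Z, SZ))))))))
  →18  S(S(S(S(S(mul(add(Z, SZ), mul(Z, SZ)))))))
  →19  S(S(S(S(S(mul(SZ, mul(Z, SZ)))))))
  →20  S(S(S(S(S(add(mul(Z, SZ), mul(Z, mul(Z, SZ))))))))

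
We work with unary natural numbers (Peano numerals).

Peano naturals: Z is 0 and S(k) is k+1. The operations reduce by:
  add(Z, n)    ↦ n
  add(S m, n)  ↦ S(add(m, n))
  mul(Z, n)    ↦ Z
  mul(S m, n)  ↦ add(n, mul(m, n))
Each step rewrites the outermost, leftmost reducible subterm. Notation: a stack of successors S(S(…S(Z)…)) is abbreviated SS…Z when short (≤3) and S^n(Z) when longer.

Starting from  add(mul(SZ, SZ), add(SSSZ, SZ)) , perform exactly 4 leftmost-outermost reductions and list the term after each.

  start: add(mul(SZ, SZ), add(SSSZ, SZ))
  [1] add(add(SZ, mul(Z, SZ)), add(SSSZ, SZ))
  [2] add(S(add(Z, mul(Z, SZ))), add(SSSZ, SZ))
  [3] S(add(add(Z, mul(Z, SZ)), add(SSSZ, SZ)))
  [4] S(add(mul(Z, SZ), add(SSSZ, SZ)))

Answer: after 4 steps: S(add(mul(Z, SZ), add(SSSZ, SZ)))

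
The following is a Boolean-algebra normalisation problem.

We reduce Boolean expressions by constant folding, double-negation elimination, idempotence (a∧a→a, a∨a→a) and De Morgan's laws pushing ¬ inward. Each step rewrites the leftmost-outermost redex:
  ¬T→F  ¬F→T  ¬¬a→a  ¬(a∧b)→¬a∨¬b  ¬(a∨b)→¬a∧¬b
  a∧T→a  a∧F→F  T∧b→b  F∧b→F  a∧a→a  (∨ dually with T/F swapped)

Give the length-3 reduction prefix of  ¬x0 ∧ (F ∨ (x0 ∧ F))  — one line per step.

  start: ¬x0 ∧ (F ∨ (x0 ∧ F))
  [1] ¬x0 ∧ (x0 ∧ F)
  [2] ¬x0 ∧ F
  [3] F

Answer: after 3 steps: F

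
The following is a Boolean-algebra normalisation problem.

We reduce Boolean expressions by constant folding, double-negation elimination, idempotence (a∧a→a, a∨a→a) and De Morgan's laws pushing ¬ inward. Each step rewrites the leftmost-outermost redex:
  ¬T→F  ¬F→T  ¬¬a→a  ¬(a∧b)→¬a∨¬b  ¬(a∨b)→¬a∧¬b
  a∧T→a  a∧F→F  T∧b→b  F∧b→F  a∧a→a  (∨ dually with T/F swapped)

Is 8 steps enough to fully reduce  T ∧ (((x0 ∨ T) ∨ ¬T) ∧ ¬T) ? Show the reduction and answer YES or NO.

  start: T ∧ (((x0 ∨ T) ∨ ¬T) ∧ ¬T)
  →1  ((x0 ∨ T) ∨ ¬T) ∧ ¬T
  →2  (T ∨ ¬T) ∧ ¬T
  →3  T ∧ ¬T
  →4  ¬T
  →5  F

Answer: YES — reaches normal form F in 5 ≤ 8 steps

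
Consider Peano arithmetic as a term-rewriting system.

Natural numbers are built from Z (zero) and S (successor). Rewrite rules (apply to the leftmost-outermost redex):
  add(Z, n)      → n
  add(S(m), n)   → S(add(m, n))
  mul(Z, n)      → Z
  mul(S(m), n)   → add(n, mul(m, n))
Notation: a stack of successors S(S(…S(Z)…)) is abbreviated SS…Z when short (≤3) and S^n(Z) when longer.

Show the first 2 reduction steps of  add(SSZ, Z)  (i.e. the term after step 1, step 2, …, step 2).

Answer: after 2 steps: S(S(add(Z, Z)))

Reduction:
  start: add(SSZ, Z)
  [1] S(add(SZ, Z))
  [2] S(S(add(Z, Z)))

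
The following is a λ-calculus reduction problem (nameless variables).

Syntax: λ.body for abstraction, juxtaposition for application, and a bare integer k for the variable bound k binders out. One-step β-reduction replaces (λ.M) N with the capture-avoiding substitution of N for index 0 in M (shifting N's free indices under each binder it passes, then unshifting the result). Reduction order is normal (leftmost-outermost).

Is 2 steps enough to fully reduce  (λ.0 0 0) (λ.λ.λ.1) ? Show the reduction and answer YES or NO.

  start: (λ.0 0 0) (λ.λ.λ.1)
  step 1: (λ.λ.λ.1) (λ.λ.λ.1) (λ.λ.λ.1)
  step 2: (λ.λ.1) (λ.λ.λ.1)

Answer: NO — after 2 steps the term is (λ.λ.1) (λ.λ.λ.1), not yet normal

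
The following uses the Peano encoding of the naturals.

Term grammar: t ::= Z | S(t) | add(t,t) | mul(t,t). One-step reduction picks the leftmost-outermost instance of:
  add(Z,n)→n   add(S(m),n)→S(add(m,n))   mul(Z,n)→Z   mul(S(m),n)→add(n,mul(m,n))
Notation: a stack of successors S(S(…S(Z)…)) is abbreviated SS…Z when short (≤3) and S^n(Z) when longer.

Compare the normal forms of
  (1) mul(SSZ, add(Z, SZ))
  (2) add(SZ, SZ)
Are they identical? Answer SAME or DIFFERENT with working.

Answer: SAME — A ⇓ SSZ, B ⇓ SSZ

Reduction:
Term A:
  start: mul(SSZ, add(Z, SZ))
  →1  add(add(Z, SZ), mul(SZ, add(Z, SZ)))
  →2  add(SZ, mul(SZ, add(Z, SZ)))
  →3  S(add(Z, mul(SZ, add(Z, SZ))))
  →4  S(mul(SZ, add(Z, SZ)))
  →5  S(add(add(Z, SZ), mul(Z, add(Z, SZ))))
  →6  S(add(SZ, mul(Z, add(Z, SZ))))
  →7  S(S(add(Z, mul(Z, add(Z, SZ)))))
  →8  S(S(mul(Z, add(Z, SZ))))
  →9  SSZ

Term B:
  start: add(SZ, SZ)
  →1  S(add(Z, SZ))
  →2  SSZ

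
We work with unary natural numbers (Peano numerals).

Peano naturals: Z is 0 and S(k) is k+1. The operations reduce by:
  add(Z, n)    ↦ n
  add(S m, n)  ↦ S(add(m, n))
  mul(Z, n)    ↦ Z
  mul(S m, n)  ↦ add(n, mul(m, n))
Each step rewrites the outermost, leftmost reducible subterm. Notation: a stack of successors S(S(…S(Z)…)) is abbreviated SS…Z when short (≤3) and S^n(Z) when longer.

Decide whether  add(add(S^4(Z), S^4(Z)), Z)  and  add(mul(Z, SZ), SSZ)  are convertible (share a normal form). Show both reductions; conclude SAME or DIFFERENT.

Answer: DIFFERENT — A ⇓ S^8(Z), B ⇓ SSZ

Derivation:
Term A:
  start: add(add(S^4(Z), S^4(Z)), Z)
  →1  add(S(add(SSSZ, S^4(Z))), Z)
  →2  S(add(add(SSSZ, S^4(Z)), Z))
  →3  S(add(S(add(SSZ, S^4(Z))), Z))
  →4  S(S(add(add(SSZ, S^4(Z)), Z)))
  →5  S(S(add(S(add(SZ, S^4(Z))), Z)))
  →6  S(S(S(add(add(SZ, S^4(Z)), Z))))
  →7  S(S(S(add(S(add(Z, S^4(Z))), Z))))
  →8  S(S(S(S(add(add(Z, S^4(Z)), Z)))))
  →9  S(S(S(S(add(S^4(Z), Z)))))
  →10  S(S(S(S(S(add(SSSZ, Z))))))
  →11  S(S(S(S(S(S(add(SSZ, Z)))))))
  →12  S(S(S(S(S(S(S(add(SZ, Z))))))))
  →13  S(S(S(S(S(S(S(S(add(Z, Z)))))))))
  →14  S^8(Z)

Term B:
  start: add(mul(Z, SZ), SSZ)
  →1  add(Z, SSZ)
  →2  SSZ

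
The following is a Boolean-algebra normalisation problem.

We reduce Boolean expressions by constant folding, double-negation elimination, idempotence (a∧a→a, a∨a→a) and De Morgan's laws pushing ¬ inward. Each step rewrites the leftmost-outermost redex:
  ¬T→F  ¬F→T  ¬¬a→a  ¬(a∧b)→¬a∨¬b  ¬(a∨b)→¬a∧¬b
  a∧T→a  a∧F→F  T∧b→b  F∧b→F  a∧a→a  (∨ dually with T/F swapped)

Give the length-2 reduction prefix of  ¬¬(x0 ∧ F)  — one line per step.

Answer: after 2 steps: F

Working:
  start: ¬¬(x0 ∧ F)
  →1  x0 ∧ F
  →2  F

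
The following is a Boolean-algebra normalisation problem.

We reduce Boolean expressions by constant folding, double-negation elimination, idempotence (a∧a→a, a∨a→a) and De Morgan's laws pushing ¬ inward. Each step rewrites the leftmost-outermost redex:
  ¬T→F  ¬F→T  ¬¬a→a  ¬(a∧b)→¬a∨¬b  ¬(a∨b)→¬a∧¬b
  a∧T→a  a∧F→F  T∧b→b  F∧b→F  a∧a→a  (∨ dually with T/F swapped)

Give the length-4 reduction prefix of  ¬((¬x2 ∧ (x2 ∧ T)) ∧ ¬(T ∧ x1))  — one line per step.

Answer: after 4 steps: (x2 ∨ (¬x2 ∨ ¬T)) ∨ ¬¬(T ∧ x1)

Working:
  start: ¬((¬x2 ∧ (x2 ∧ T)) ∧ ¬(T ∧ x1))
  →1  ¬(¬x2 ∧ (x2 ∧ T)) ∨ ¬¬(T ∧ x1)
  →2  (¬¬x2 ∨ ¬(x2 ∧ T)) ∨ ¬¬(T ∧ x1)
  →3  (x2 ∨ ¬(x2 ∧ T)) ∨ ¬¬(T ∧ x1)
  →4  (x2 ∨ (¬x2 ∨ ¬T)) ∨ ¬¬(T ∧ x1)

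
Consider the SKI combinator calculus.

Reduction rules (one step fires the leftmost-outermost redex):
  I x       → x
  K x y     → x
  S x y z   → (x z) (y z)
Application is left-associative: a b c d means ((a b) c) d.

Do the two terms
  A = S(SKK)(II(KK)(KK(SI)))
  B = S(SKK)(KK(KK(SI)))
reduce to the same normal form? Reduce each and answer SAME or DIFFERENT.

Answer: SAME — A ⇓ S(SKK)K, B ⇓ S(SKK)K

Reduction:
Term A:
  start: S(SKK)(II(KK)(KK(SI)))
  step 1: S(SKK)(I(KK)(KK(SI)))
  step 2: S(SKK)(KK(KK(SI)))
  step 3: S(SKK)K

Term B:
  start: S(SKK)(KK(KK(SI)))
  step 1: S(SKK)K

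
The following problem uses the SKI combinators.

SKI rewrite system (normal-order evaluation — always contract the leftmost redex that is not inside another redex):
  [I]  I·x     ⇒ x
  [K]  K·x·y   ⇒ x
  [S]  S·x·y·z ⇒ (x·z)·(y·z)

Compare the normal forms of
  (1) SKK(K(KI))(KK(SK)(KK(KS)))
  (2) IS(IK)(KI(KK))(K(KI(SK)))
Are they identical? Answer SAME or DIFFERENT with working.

Term A:
  start: SKK(K(KI))(KK(SK)(KK(KS)))
  →1  K(K(KI))(K(K(KI)))(KK(SK)(KK(KS)))
  →2  K(KI)(KK(SK)(KK(KS)))
  →3  KI

Term B:
  start: IS(IK)(KI(KK))(K(KI(SK)))
  →1  S(IK)(KI(KK))(K(KI(SK)))
  →2  IK(K(KI(SK)))(KI(KK)(K(KI(SK))))
  →3  K(K(KI(SK)))(KI(KK)(K(KI(SK))))
  →4  K(KI(SK))
  →5  KI

Answer: SAME — A ⇓ KI, B ⇓ KI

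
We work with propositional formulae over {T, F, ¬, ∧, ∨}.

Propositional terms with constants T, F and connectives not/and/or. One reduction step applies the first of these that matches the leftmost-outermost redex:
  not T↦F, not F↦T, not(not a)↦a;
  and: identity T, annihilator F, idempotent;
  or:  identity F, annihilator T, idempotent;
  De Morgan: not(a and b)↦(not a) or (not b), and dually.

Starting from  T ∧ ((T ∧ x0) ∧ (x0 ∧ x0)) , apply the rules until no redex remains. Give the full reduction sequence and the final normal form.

  start: T ∧ ((T ∧ x0) ∧ (x0 ∧ x0))
  step 1: (T ∧ x0) ∧ (x0 ∧ x0)
  step 2: x0 ∧ (x0 ∧ x0)
  step 3: x0 ∧ x0
  step 4: x0

Answer: normal form = x0  (in 4 steps)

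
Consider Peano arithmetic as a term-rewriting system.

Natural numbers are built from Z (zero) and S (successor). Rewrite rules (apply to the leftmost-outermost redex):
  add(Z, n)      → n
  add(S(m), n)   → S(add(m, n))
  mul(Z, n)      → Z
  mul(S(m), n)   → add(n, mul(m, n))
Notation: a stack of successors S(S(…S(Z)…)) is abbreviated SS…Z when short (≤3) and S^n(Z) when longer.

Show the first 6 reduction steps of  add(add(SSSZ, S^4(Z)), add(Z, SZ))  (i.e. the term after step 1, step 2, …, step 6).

Answer: after 6 steps: S(S(S(add(add(Z, S^4(Z)), add(Z, SZ)))))

Working:
  start: add(add(SSSZ, S^4(Z)), add(Z, SZ))
  [1] add(S(add(SSZ, S^4(Z))), add(Z, SZ))
  [2] S(add(add(SSZ, S^4(Z)), add(Z, SZ)))
  [3] S(add(S(add(SZ, S^4(Z))), add(Z, SZ)))
  [4] S(S(add(add(SZ, S^4(Z)), add(Z, SZ))))
  [5] S(S(add(S(add(Z, S^4(Z))), add(Z, SZ))))
  [6] S(S(S(add(add(Z, S^4(Z)), add(Z, SZ)))))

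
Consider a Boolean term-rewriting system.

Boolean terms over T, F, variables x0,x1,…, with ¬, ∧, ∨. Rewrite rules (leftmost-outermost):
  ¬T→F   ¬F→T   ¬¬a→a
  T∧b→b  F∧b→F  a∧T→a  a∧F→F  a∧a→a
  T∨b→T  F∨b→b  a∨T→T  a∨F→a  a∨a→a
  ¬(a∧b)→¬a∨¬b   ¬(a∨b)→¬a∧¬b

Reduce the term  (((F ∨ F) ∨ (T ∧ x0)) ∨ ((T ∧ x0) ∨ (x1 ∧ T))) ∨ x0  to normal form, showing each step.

Answer: normal form = (x0 ∨ (x0 ∨ x1)) ∨ x0  (in 5 steps)

Reduction:
  start: (((F ∨ F) ∨ (T ∧ x0)) ∨ ((T ∧ x0) ∨ (x1 ∧ T))) ∨ x0
  [1] ((F ∨ (T ∧ x0)) ∨ ((T ∧ x0) ∨ (x1 ∧ T))) ∨ x0
  [2] ((T ∧ x0) ∨ ((T ∧ x0) ∨ (x1 ∧ T))) ∨ x0
  [3] (x0 ∨ ((T ∧ x0) ∨ (x1 ∧ T))) ∨ x0
  [4] (x0 ∨ (x0 ∨ (x1 ∧ T))) ∨ x0
  [5] (x0 ∨ (x0 ∨ x1)) ∨ x0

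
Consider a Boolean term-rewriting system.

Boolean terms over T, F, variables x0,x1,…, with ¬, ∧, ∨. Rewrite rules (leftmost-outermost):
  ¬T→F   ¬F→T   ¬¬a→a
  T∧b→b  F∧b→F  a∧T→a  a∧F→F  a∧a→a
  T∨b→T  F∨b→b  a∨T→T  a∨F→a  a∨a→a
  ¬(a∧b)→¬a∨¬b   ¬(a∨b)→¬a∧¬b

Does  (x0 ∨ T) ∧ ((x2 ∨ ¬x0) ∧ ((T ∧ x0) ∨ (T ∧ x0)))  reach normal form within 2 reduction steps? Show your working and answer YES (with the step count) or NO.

  start: (x0 ∨ T) ∧ ((x2 ∨ ¬x0) ∧ ((T ∧ x0) ∨ (T ∧ x0)))
  [1] T ∧ ((x2 ∨ ¬x0) ∧ ((T ∧ x0) ∨ (T ∧ x0)))
  [2] (x2 ∨ ¬x0) ∧ ((T ∧ x0) ∨ (T ∧ x0))

Answer: NO — after 2 steps the term is (x2 ∨ ¬x0) ∧ ((T ∧ x0) ∨ (T ∧ x0)), not yet normal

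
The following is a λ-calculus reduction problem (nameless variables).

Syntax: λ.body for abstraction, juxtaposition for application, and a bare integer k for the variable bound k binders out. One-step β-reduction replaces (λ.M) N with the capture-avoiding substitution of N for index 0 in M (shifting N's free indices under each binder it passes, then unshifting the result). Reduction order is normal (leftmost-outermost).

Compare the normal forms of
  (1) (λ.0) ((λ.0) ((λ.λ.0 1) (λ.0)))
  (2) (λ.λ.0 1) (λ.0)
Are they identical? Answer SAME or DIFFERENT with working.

Term A:
  start: (λ.0) ((λ.0) ((λ.λ.0 1) (λ.0)))
  →1  (λ.0) ((λ.λ.0 1) (λ.0))
  →2  (λ.λ.0 1) (λ.0)
  →3  λ.0 (λ.0)

Term B:
  start: (λ.λ.0 1) (λ.0)
  →1  λ.0 (λ.0)

Answer: SAME — A ⇓ λ.0 (λ.0), B ⇓ λ.0 (λ.0)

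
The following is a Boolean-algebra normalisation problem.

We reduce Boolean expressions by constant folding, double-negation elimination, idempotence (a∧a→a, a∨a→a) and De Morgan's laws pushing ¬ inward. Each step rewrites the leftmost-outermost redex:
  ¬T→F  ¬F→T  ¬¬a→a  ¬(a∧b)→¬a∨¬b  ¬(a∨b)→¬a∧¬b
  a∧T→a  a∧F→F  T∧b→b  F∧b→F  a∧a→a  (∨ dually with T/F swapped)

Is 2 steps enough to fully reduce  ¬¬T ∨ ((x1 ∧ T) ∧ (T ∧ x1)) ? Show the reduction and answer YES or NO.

  start: ¬¬T ∨ ((x1 ∧ T) ∧ (T ∧ x1))
  →1  T ∨ ((x1 ∧ T) ∧ (T ∧ x1))
  →2  T

Answer: YES — reaches normal form T in 2 ≤ 2 steps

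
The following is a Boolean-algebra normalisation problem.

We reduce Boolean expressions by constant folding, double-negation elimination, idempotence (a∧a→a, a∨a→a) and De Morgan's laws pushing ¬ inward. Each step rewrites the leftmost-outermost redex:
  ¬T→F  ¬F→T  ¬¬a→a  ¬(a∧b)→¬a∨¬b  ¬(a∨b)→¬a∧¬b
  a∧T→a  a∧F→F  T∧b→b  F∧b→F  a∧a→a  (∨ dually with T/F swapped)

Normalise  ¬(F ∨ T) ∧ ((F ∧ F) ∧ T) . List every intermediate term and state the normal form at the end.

  start: ¬(F ∨ T) ∧ ((F ∧ F) ∧ T)
  [1] (¬F ∧ ¬T) ∧ ((F ∧ F) ∧ T)
  [2] (T ∧ ¬T) ∧ ((F ∧ F) ∧ T)
  [3] ¬T ∧ ((F ∧ F) ∧ T)
  [4] F ∧ ((F ∧ F) ∧ T)
  [5] F

Answer: normal form = F  (in 5 steps)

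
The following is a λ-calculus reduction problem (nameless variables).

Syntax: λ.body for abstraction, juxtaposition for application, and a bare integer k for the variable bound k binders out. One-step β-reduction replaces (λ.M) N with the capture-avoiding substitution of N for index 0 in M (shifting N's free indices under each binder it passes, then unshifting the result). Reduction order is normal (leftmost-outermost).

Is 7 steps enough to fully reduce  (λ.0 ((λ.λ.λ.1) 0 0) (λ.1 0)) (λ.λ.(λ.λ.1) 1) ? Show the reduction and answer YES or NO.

  start: (λ.0 ((λ.λ.λ.1) 0 0) (λ.1 0)) (λ.λ.(λ.λ.1) 1)
  →1  (λ.λ.(λ.λ.1) 1) ((λ.λ.λ.1) (λ.λ.(λ.λ.1) 1) (λ.λ.(λ.λ.1) 1)) (λ.(λ.λ.(λ.λ.1) 1) 0)
  →2  (λ.(λ.λ.1) ((λ.λ.λ.1) (λ.λ.(λ.λ.1) 1) (λ.λ.(λ.λ.1) 1))) (λ.(λ.λ.(λ.λ.1) 1) 0)
  →3  (λ.λ.1) ((λ.λ.λ.1) (λ.λ.(λ.λ.1) 1) (λ.λ.(λ.λ.1) 1))
  →4  λ.(λ.λ.λ.1) (λ.λ.(λ.λ.1) 1) (λ.λ.(λ.λ.1) 1)
  →5  λ.(λ.λ.1) (λ.λ.(λ.λ.1) 1)
  →6  λ.λ.λ.λ.(λ.λ.1) 1
  →7  λ.λ.λ.λ.λ.2

Answer: YES — reaches normal form λ.λ.λ.λ.λ.2 in 7 ≤ 7 steps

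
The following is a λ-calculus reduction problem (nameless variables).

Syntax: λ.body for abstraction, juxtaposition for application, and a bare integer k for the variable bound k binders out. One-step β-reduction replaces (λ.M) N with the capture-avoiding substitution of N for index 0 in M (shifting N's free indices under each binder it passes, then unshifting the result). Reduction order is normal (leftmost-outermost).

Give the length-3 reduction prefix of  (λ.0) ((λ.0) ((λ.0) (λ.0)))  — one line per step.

  start: (λ.0) ((λ.0) ((λ.0) (λ.0)))
  step 1: (λ.0) ((λ.0) (λ.0))
  step 2: (λ.0) (λ.0)
  step 3: λ.0

Answer: after 3 steps: λ.0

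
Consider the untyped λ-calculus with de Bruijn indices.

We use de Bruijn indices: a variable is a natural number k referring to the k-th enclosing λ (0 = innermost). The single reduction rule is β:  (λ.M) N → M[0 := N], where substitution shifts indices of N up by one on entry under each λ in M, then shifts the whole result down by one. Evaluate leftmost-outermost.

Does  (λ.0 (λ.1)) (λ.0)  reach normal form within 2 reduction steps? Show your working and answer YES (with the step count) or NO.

Answer: YES — reaches normal form λ.λ.0 in 2 ≤ 2 steps

Reduction:
  start: (λ.0 (λ.1)) (λ.0)
  step 1: (λ.0) (λ.λ.0)
  step 2: λ.λ.0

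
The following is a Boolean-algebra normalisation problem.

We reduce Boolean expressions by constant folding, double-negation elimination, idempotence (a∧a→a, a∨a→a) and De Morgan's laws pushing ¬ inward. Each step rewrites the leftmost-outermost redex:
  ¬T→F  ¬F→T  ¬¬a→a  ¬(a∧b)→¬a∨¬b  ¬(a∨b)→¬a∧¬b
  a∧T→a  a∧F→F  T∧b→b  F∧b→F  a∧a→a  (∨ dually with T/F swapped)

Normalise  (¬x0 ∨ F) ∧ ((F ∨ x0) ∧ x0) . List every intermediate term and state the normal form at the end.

  start: (¬x0 ∨ F) ∧ ((F ∨ x0) ∧ x0)
  →1  ¬x0 ∧ ((F ∨ x0) ∧ x0)
  →2  ¬x0 ∧ (x0 ∧ x0)
  →3  ¬x0 ∧ x0

Answer: normal form = ¬x0 ∧ x0  (in 3 steps)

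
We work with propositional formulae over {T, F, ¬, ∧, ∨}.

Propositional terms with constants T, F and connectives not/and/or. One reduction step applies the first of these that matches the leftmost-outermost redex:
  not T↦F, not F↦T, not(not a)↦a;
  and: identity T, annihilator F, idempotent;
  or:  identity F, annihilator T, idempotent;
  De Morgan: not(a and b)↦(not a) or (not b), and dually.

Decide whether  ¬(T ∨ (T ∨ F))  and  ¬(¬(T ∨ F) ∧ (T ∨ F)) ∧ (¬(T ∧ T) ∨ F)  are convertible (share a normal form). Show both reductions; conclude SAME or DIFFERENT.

Term A:
  start: ¬(T ∨ (T ∨ F))
  [1] ¬T ∧ ¬(T ∨ F)
  [2] F ∧ ¬(T ∨ F)
  [3] F

Term B:
  start: ¬(¬(T ∨ F) ∧ (T ∨ F)) ∧ (¬(T ∧ T) ∨ F)
  [1] (¬¬(T ∨ F) ∨ ¬(T ∨ F)) ∧ (¬(T ∧ T) ∨ F)
  [2] ((T ∨ F) ∨ ¬(T ∨ F)) ∧ (¬(T ∧ T) ∨ F)
  [3] (T ∨ ¬(T ∨ F)) ∧ (¬(T ∧ T) ∨ F)
  [4] T ∧ (¬(T ∧ T) ∨ F)
  [5] ¬(T ∧ T) ∨ F
  [6] ¬(T ∧ T)
  [7] ¬T ∨ ¬T
  [8] ¬T
  [9] F

Answer: SAME — A ⇓ F, B ⇓ F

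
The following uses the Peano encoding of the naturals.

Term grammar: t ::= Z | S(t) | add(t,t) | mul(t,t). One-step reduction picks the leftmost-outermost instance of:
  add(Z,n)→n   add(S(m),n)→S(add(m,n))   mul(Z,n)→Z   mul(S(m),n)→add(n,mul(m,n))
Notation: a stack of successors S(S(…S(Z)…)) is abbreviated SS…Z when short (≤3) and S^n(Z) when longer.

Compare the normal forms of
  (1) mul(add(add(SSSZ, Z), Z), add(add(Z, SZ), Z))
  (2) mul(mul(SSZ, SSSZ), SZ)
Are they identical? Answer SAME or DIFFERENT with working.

Answer: DIFFERENT — A ⇓ SSSZ, B ⇓ S^6(Z)

Working:
Term A:
  start: mul(add(add(SSSZ, Z), Z), add(add(Z, SZ), Z))
  step 1: mul(add(S(add(SSZ, Z)), Z), add(add(Z, SZ), Z))
  step 2: mul(S(add(add(SSZ, Z), Z)), add(add(Z, SZ), Z))
  step 3: add(add(add(Z, SZ), Z), mul(add(add(SSZ, Z), Z), add(add(Z, SZ), Z)))
  step 4: add(add(SZ, Z), mul(add(add(SSZ, Z), Z), add(add(Z, SZ), Z)))
  step 5: add(S(add(Z, Z)), mul(add(add(SSZ, Z), Z), add(add(Z, SZ), Z)))
  step 6: S(add(add(Z, Z), mul(add(add(SSZ, Z), Z), add(add(Z, SZ), Z))))
  step 7: S(add(Z, mul(add(add(SSZ, Z), Z), add(add(Z, SZ), Z))))
  step 8: S(mul(add(add(SSZ, Z), Z), add(add(Z, SZ), Z)))
  step 9: S(mul(add(S(add(SZ, Z)), Z), add(add(Z, SZ), Z)))
  step 10: S(mul(S(add(add(SZ, Z), Z)), add(add(Z, SZ), Z)))
  step 11: S(add(add(add(Z, SZ), Z), mul(add(add(SZ, Z), Z), add(add(Z, SZ), Z))))
  step 12: S(add(add(SZ, Z), mul(add(add(SZ, Z), Z), add(add(Z, SZ), Z))))
  step 13: S(add(S(add(Z, Z)), mul(add(add(SZ, Z), Z), add(add(Z, SZ), Z))))
  step 14: S(S(add(add(Z, Z), mul(add(add(SZ, Z), Z), add(add(Z, SZ), Z)))))
  step 15: S(S(add(Z, mul(add(add(SZ, Z), Z), add(add(Z, SZ), Z)))))
  step 16: S(S(mul(add(add(SZ, Z), Z), add(add(Z, SZ), Z))))
  step 17: S(S(mul(add(S(add(Z, Z)), Z), add(add(Z, SZ), Z))))
  step 18: S(S(mul(S(add(add(Z, Z), Z)), add(add(Z, SZ), Z))))
  step 19: S(S(add(add(add(Z, SZ), Z), mul(add(add(Z, Z), Z), add(add(Z, SZ), Z)))))
  step 20: S(S(add(add(SZ, Z), mul(add(add(Z, Z), Z), add(add(Z, SZ), Z)))))
  step 21: S(S(add(S(add(Z, Z)), mul(add(add(Z, Z), Z), add(add(Z, SZ), Z)))))
  step 22: S(S(S(add(add(Z, Z), mul(add(add(Z, Z), Z), add(add(Z, SZ), Z))))))
  step 23: S(S(S(add(Z, mul(add(add(Z, Z), Z), add(add(Z, SZ), Z))))))
  step 24: S(S(S(mul(add(add(Z, Z), Z), add(add(Z, SZ), Z)))))
  step 25: S(S(S(mul(add(Z, Z), add(add(Z, SZ), Z)))))
  step 26: S(S(S(mul(Z, add(add(Z, SZ), Z)))))
  step 27: SSSZ

Term B:
  start: mul(mul(SSZ, SSSZ), SZ)
  step 1: mul(add(SSSZ, mul(SZ, SSSZ)), SZ)
  step 2: mul(S(add(SSZ, mul(SZ, SSSZ))), SZ)
  step 3: add(SZ, mul(add(SSZ, mul(SZ, SSSZ)), SZ))
  step 4: S(add(Z, mul(add(SSZ, mul(SZ, SSSZ)), SZ)))
  step 5: S(mul(add(SSZ, mul(SZ, SSSZ)), SZ))
  step 6: S(mul(S(add(SZ, mul(SZ, SSSZ))), SZ))
  step 7: S(add(SZ, mul(add(SZ, mul(SZ, SSSZ)), SZ)))
  step 8: S(S(add(Z, mul(add(SZ, mul(SZ, SSSZ)), SZ))))
  step 9: S(S(mul(add(SZ, mul(SZ, SSSZ)), SZ)))
  step 10: S(S(mul(S(add(Z, mul(SZ, SSSZ))), SZ)))
  step 11: S(S(add(SZ, mul(add(Z, mul(SZ, SSSZ)), SZ))))
  step 12: S(S(S(add(Z, mul(add(Z, mul(SZ, SSSZ)), SZ)))))
  step 13: S(S(S(mul(add(Z, mul(SZ, SSSZ)), SZ))))
  step 14: S(S(S(mul(mul(SZ, SSSZ), SZ))))
  step 15: S(S(S(mul(add(SSSZ, mul(Z, SSSZ)), SZ))))
  step 16: S(S(S(mul(S(add(SSZ, mul(Z, SSSZ))), SZ))))
  step 17: S(S(S(add(SZ, mul(add(SSZ, mul(Z, SSSZ)), SZ)))))
  step 18: S(S(S(S(add(Z, mul(add(SSZ, mul(Z, SSSZ)), SZ))))))
  step 19: S(S(S(S(mul(add(SSZ, mul(Z, SSSZ)), SZ)))))
  step 20: S(S(S(S(mul(S(add(SZ, mul(Z, SSSZ))), SZ)))))
  step 21: S(S(S(S(add(SZ, mul(add(SZ, mul(Z, SSSZ)), SZ))))))
  step 22: S(S(S(S(S(add(Z, mul(add(SZ, mul(Z, SSSZ)), SZ)))))))
  step 23: S(S(S(S(S(mul(add(SZ, mul(Z, SSSZ)), SZ))))))
  step 24: S(S(S(S(S(mul(S(add(Z, mul(Z, SSSZ))), SZ))))))
  step 25: S(S(S(S(S(add(SZ, mul(add(Z, mul(Z, SSSZ)), SZ)))))))
  step 26: S(S(S(S(S(S(add(Z, mul(add(Z, mul(Z, SSSZ)), SZ))))))))
  step 27: S(S(S(S(S(S(mul(add(Z, mul(Z, SSSZ)), SZ)))))))
  step 28: S(S(S(S(S(S(mul(mul(Z, SSSZ), SZ)))))))
  step 29: S(S(S(S(S(S(mul(Z, SZ)))))))
  step 30: S^6(Z)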